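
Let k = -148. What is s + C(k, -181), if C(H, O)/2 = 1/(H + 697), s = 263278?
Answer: 144539624/549 ≈ 2.6328e+5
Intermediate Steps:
C(H, O) = 2/(697 + H) (C(H, O) = 2/(H + 697) = 2/(697 + H))
s + C(k, -181) = 263278 + 2/(697 - 148) = 263278 + 2/549 = 144539624/549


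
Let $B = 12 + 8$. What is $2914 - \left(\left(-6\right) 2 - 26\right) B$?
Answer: $3674$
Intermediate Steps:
$B = 20$
$2914 - \left(\left(-6\right) 2 - 26\right) B = 2914 - \left(\left(-6\right) 2 - 26\right) 20 = 2914 - \left(-12 - 26\right) 20 = 2914 - \left(-38\right) 20 = 2914 - -760 = 2914 + 760 = 3674$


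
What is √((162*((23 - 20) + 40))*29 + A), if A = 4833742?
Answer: 2*√1258939 ≈ 2244.1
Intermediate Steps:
√((162*((23 - 20) + 40))*29 + A) = √((162*((23 - 20) + 40))*29 + 4833742) = √((162*(3 + 40))*29 + 4833742) = √((162*43)*29 + 4833742) = √(6966*29 + 4833742) = √(202014 + 4833742) = √5035756 = 2*√1258939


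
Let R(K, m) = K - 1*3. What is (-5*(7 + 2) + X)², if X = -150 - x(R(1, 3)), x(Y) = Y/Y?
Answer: 38416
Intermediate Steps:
R(K, m) = -3 + K (R(K, m) = K - 3 = -3 + K)
x(Y) = 1
X = -151 (X = -150 - 1*1 = -150 - 1 = -151)
(-5*(7 + 2) + X)² = (-5*(7 + 2) - 151)² = (-5*9 - 151)² = (-45 - 151)² = (-196)² = 38416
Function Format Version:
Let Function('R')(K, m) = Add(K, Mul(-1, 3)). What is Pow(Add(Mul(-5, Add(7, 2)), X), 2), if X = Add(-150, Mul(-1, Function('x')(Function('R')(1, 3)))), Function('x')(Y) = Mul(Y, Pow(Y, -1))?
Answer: 38416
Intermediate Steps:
Function('R')(K, m) = Add(-3, K) (Function('R')(K, m) = Add(K, -3) = Add(-3, K))
Function('x')(Y) = 1
X = -151 (X = Add(-150, Mul(-1, 1)) = Add(-150, -1) = -151)
Pow(Add(Mul(-5, Add(7, 2)), X), 2) = Pow(Add(Mul(-5, Add(7, 2)), -151), 2) = Pow(Add(Mul(-5, 9), -151), 2) = Pow(Add(-45, -151), 2) = Pow(-196, 2) = 38416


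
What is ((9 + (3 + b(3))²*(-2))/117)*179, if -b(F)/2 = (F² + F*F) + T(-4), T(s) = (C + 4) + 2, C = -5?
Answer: -436939/117 ≈ -3734.5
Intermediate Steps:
T(s) = 1 (T(s) = (-5 + 4) + 2 = -1 + 2 = 1)
b(F) = -2 - 4*F² (b(F) = -2*((F² + F*F) + 1) = -2*((F² + F²) + 1) = -2*(2*F² + 1) = -2*(1 + 2*F²) = -2 - 4*F²)
((9 + (3 + b(3))²*(-2))/117)*179 = ((9 + (3 + (-2 - 4*3²))²*(-2))/117)*179 = ((9 + (3 + (-2 - 4*9))²*(-2))*(1/117))*179 = ((9 + (3 + (-2 - 36))²*(-2))*(1/117))*179 = ((9 + (3 - 38)²*(-2))*(1/117))*179 = ((9 + (-35)²*(-2))*(1/117))*179 = ((9 + 1225*(-2))*(1/117))*179 = ((9 - 2450)*(1/117))*179 = -2441*1/117*179 = -2441/117*179 = -436939/117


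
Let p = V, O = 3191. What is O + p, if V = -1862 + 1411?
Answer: 2740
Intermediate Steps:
V = -451
p = -451
O + p = 3191 - 451 = 2740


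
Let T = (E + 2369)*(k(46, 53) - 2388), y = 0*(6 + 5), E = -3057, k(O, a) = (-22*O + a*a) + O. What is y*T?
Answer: 0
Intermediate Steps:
k(O, a) = a**2 - 21*O (k(O, a) = (-22*O + a**2) + O = (a**2 - 22*O) + O = a**2 - 21*O)
y = 0 (y = 0*11 = 0)
T = 374960 (T = (-3057 + 2369)*((53**2 - 21*46) - 2388) = -688*((2809 - 966) - 2388) = -688*(1843 - 2388) = -688*(-545) = 374960)
y*T = 0*374960 = 0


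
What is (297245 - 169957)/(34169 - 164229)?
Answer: -4546/4645 ≈ -0.97869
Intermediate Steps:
(297245 - 169957)/(34169 - 164229) = 127288/(-130060) = 127288*(-1/130060) = -4546/4645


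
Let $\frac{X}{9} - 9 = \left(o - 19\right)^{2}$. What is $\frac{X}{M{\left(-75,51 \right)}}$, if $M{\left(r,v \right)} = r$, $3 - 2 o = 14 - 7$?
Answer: $-54$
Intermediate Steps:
$o = -2$ ($o = \frac{3}{2} - \frac{14 - 7}{2} = \frac{3}{2} - \frac{7}{2} = -2$)
$X = 4050$ ($X = 81 + 9 \left(-2 - 19\right)^{2} = 81 + 9 \left(-21\right)^{2} = 81 + 9 \cdot 441 = 81 + 3969 = 4050$)
$\frac{X}{M{\left(-75,51 \right)}} = \frac{4050}{-75} = 4050 \left(- \frac{1}{75}\right) = -54$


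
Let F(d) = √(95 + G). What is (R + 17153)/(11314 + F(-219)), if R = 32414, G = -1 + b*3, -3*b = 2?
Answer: 280400519/64003252 - 49567*√23/64003252 ≈ 4.3773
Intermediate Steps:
b = -⅔ (b = -⅓*2 = -⅔ ≈ -0.66667)
G = -3 (G = -1 - ⅔*3 = -1 - 2 = -3)
F(d) = 2*√23 (F(d) = √(95 - 3) = √92 = 2*√23)
(R + 17153)/(11314 + F(-219)) = (32414 + 17153)/(11314 + 2*√23) = 49567/(11314 + 2*√23)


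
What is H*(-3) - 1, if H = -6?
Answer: 17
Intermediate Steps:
H*(-3) - 1 = -6*(-3) - 1 = 18 - 1 = 17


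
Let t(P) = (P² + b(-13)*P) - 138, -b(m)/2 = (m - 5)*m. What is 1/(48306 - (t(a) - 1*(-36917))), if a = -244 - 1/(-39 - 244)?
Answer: -80089/12990245342 ≈ -6.1653e-6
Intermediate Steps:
b(m) = -2*m*(-5 + m) (b(m) = -2*(m - 5)*m = -2*(-5 + m)*m = -2*m*(-5 + m))
a = -69051/283 (a = -244 - 1/(-283) = -244 - 1*(-1/283) = -244 + 1/283 = -69051/283 ≈ -244.00)
t(P) = -138 + P² - 468*P (t(P) = (P² + (2*(-13)*(5 - 1*(-13)))*P) - 138 = (P² + (2*(-13)*(5 + 13))*P) - 138 = (P² + (2*(-13)*18)*P) - 138 = (P² - 468*P) - 138 = -138 + P² - 468*P)
1/(48306 - (t(a) - 1*(-36917))) = 1/(48306 - ((-138 + (-69051/283)² - 468*(-69051/283)) - 1*(-36917))) = 1/(48306 - ((-138 + 4768040601/80089 + 32315868/283) + 36917)) = 1/(48306 - (13902378963/80089 + 36917)) = 1/(48306 - 1*16859024576/80089) = 1/(48306 - 16859024576/80089) = 1/(-12990245342/80089) = -80089/12990245342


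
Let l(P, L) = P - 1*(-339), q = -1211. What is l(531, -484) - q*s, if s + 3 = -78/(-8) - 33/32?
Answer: 249453/32 ≈ 7795.4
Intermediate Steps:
s = 183/32 (s = -3 + (-78/(-8) - 33/32) = -3 + (-78*(-⅛) - 33*1/32) = -3 + (39/4 - 33/32) = -3 + 279/32 = 183/32 ≈ 5.7188)
l(P, L) = 339 + P (l(P, L) = P + 339 = 339 + P)
l(531, -484) - q*s = (339 + 531) - (-1211)*183/32 = 870 - 1*(-221613/32) = 870 + 221613/32 = 249453/32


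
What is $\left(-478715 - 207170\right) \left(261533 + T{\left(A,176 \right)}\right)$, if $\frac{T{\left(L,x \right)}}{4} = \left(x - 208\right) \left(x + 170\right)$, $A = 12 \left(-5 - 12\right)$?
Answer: $-149005086825$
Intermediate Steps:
$A = -204$ ($A = 12 \left(-17\right) = -204$)
$T{\left(L,x \right)} = 4 \left(-208 + x\right) \left(170 + x\right)$ ($T{\left(L,x \right)} = 4 \left(x - 208\right) \left(x + 170\right) = 4 \left(-208 + x\right) \left(170 + x\right)$)
$\left(-478715 - 207170\right) \left(261533 + T{\left(A,176 \right)}\right) = \left(-478715 - 207170\right) \left(261533 - \left(168192 - 123904\right)\right) = - 685885 \left(261533 - 44288\right) = \left(-685885\right) 217245 = -149005086825$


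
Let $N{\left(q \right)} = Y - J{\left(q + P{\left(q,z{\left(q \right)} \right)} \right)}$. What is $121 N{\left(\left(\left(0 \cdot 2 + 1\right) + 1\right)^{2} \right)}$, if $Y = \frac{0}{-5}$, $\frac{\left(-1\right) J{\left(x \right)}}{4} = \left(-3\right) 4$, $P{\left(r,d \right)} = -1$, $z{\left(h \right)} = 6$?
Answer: $-5808$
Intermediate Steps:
$J{\left(x \right)} = 48$ ($J{\left(x \right)} = - 4 \left(\left(-3\right) 4\right) = \left(-4\right) \left(-12\right) = 48$)
$Y = 0$ ($Y = 0 \left(- \frac{1}{5}\right) = 0$)
$N{\left(q \right)} = -48$ ($N{\left(q \right)} = 0 - 48 = -48$)
$121 N{\left(\left(\left(0 \cdot 2 + 1\right) + 1\right)^{2} \right)} = 121 \left(-48\right) = -5808$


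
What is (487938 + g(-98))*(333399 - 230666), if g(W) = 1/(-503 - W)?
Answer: 20301570391637/405 ≈ 5.0127e+10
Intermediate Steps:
(487938 + g(-98))*(333399 - 230666) = (487938 - 1/(503 - 98))*(333399 - 230666) = (487938 - 1/405)*102733 = (197614889/405)*102733 = 20301570391637/405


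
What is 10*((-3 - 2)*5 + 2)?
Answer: -230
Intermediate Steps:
10*((-3 - 2)*5 + 2) = 10*(-5*5 + 2) = 10*(-25 + 2) = 10*(-23) = -230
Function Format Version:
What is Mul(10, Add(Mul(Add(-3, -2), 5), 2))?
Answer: -230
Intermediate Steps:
Mul(10, Add(Mul(Add(-3, -2), 5), 2)) = Mul(10, Add(Mul(-5, 5), 2)) = Mul(10, Add(-25, 2)) = Mul(10, -23) = -230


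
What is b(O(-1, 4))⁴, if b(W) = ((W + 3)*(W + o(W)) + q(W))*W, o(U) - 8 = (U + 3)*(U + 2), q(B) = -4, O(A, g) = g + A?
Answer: 277809109776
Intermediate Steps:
O(A, g) = A + g
o(U) = 8 + (2 + U)*(3 + U) (o(U) = 8 + (U + 3)*(U + 2) = 8 + (3 + U)*(2 + U) = 8 + (2 + U)*(3 + U))
b(W) = W*(-4 + (3 + W)*(14 + W² + 6*W)) (b(W) = ((W + 3)*(W + (14 + W² + 5*W)) - 4)*W = ((3 + W)*(14 + W² + 6*W) - 4)*W = (-4 + (3 + W)*(14 + W² + 6*W))*W = W*(-4 + (3 + W)*(14 + W² + 6*W)))
b(O(-1, 4))⁴ = ((-1 + 4)*(38 + (-1 + 4)³ + 9*(-1 + 4)² + 32*(-1 + 4)))⁴ = (3*(38 + 3³ + 9*3² + 32*3))⁴ = (3*(38 + 27 + 9*9 + 96))⁴ = (3*(38 + 27 + 81 + 96))⁴ = (3*242)⁴ = 726⁴ = 277809109776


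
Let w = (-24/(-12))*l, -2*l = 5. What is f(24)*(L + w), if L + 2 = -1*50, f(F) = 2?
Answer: -114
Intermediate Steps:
l = -5/2 (l = -½*5 = -5/2 ≈ -2.5000)
L = -52 (L = -2 - 1*50 = -2 - 50 = -52)
w = -5 (w = -24/(-12)*(-5/2) = -24*(-1/12)*(-5/2) = 2*(-5/2) = -5)
f(24)*(L + w) = 2*(-52 - 5) = 2*(-57) = -114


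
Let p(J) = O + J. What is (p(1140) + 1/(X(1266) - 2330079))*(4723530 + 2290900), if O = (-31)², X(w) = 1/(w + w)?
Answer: 86946636260963833850/5899760027 ≈ 1.4737e+10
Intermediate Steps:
X(w) = 1/(2*w)
O = 961
p(J) = 961 + J
(p(1140) + 1/(X(1266) - 2330079))*(4723530 + 2290900) = ((961 + 1140) + 1/((½)/1266 - 2330079))*(4723530 + 2290900) = (2101 + 1/((½)*(1/1266) - 2330079))*7014430 = (2101 + 1/(1/2532 - 2330079))*7014430 = (2101 + 1/(-5899760027/2532))*7014430 = (2101 - 2532/5899760027)*7014430 = (12395395814195/5899760027)*7014430 = 86946636260963833850/5899760027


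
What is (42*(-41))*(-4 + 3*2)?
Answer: -3444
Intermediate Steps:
(42*(-41))*(-4 + 3*2) = -1722*(-4 + 6) = -1722*2 = -3444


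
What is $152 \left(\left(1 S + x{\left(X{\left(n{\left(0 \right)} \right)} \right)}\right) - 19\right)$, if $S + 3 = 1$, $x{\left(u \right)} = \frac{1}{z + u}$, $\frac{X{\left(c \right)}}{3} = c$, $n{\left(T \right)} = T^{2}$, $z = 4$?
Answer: $-3154$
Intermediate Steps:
$X{\left(c \right)} = 3 c$
$x{\left(u \right)} = \frac{1}{4 + u}$
$S = -2$ ($S = -3 + 1 = -2$)
$152 \left(\left(1 S + x{\left(X{\left(n{\left(0 \right)} \right)} \right)}\right) - 19\right) = 152 \left(\left(1 \left(-2\right) + \frac{1}{4 + 3 \cdot 0^{2}}\right) - 19\right) = 152 \left(\left(-2 + \frac{1}{4 + 3 \cdot 0}\right) - 19\right) = 152 \left(\left(-2 + \frac{1}{4 + 0}\right) - 19\right) = 152 \left(\left(-2 + \frac{1}{4}\right) - 19\right) = 152 \left(- \frac{7}{4} - 19\right) = 152 \left(- \frac{83}{4}\right) = -3154$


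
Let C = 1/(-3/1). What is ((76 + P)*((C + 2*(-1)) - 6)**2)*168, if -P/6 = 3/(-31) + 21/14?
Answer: 73325000/93 ≈ 7.8844e+5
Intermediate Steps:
P = -261/31 (P = -6*(3/(-31) + 21/14) = -6*(3*(-1/31) + 21*(1/14)) = -6*(-3/31 + 3/2) = -6*87/62 = -261/31 ≈ -8.4194)
C = -1/3 (C = 1/(-3*1) = 1/(-3) = 1*(-1/3) = -1/3 ≈ -0.33333)
((76 + P)*((C + 2*(-1)) - 6)**2)*168 = ((76 - 261/31)*((-1/3 + 2*(-1)) - 6)**2)*168 = (2095*((-1/3 - 2) - 6)**2/31)*168 = (2095*(-7/3 - 6)**2/31)*168 = (2095*(-25/3)**2/31)*168 = ((2095/31)*(625/9))*168 = (1309375/279)*168 = 73325000/93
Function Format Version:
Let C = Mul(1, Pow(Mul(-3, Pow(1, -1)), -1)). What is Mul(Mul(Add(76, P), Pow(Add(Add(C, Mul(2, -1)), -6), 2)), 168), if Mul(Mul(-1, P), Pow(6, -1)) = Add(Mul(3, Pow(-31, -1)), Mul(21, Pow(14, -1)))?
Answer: Rational(73325000, 93) ≈ 7.8844e+5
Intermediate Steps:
P = Rational(-261, 31) (P = Mul(-6, Add(Mul(3, Pow(-31, -1)), Mul(21, Pow(14, -1)))) = Mul(-6, Add(Mul(3, Rational(-1, 31)), Mul(21, Rational(1, 14)))) = Mul(-6, Add(Rational(-3, 31), Rational(3, 2))) = Mul(-6, Rational(87, 62)) = Rational(-261, 31) ≈ -8.4194)
C = Rational(-1, 3) (C = Mul(1, Pow(Mul(-3, 1), -1)) = Mul(1, Pow(-3, -1)) = Mul(1, Rational(-1, 3)) = Rational(-1, 3) ≈ -0.33333)
Mul(Mul(Add(76, P), Pow(Add(Add(C, Mul(2, -1)), -6), 2)), 168) = Mul(Mul(Add(76, Rational(-261, 31)), Pow(Add(Add(Rational(-1, 3), Mul(2, -1)), -6), 2)), 168) = Mul(Mul(Rational(2095, 31), Pow(Add(Add(Rational(-1, 3), -2), -6), 2)), 168) = Mul(Mul(Rational(2095, 31), Pow(Add(Rational(-7, 3), -6), 2)), 168) = Mul(Mul(Rational(2095, 31), Pow(Rational(-25, 3), 2)), 168) = Mul(Mul(Rational(2095, 31), Rational(625, 9)), 168) = Mul(Rational(1309375, 279), 168) = Rational(73325000, 93)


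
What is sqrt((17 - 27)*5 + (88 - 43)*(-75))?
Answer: 5*I*sqrt(137) ≈ 58.523*I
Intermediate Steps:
sqrt((17 - 27)*5 + (88 - 43)*(-75)) = sqrt(-10*5 + 45*(-75)) = sqrt(-50 - 3375) = sqrt(-3425) = 5*I*sqrt(137)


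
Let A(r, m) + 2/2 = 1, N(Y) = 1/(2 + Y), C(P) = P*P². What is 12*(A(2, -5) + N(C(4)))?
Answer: 2/11 ≈ 0.18182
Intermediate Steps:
C(P) = P³
A(r, m) = 0 (A(r, m) = -1 + 1 = 0)
12*(A(2, -5) + N(C(4))) = 12*(0 + 1/(2 + 4³)) = 12*(0 + 1/(2 + 64)) = 12*(0 + 1/66) = 12*(1/66) = 2/11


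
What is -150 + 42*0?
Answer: -150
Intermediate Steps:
-150 + 42*0 = -150 + 0 = -150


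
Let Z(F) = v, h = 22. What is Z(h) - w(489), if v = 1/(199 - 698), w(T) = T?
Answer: -244012/499 ≈ -489.00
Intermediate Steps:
v = -1/499 (v = 1/(-499) = -1/499 ≈ -0.0020040)
Z(F) = -1/499
Z(h) - w(489) = -1/499 - 1*489 = -1/499 - 489 = -244012/499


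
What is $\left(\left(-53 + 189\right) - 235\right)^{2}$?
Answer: $9801$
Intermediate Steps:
$\left(\left(-53 + 189\right) - 235\right)^{2} = \left(136 - 235\right)^{2} = \left(-99\right)^{2} = 9801$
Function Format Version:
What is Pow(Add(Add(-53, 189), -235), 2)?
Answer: 9801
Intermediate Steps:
Pow(Add(Add(-53, 189), -235), 2) = Pow(Add(136, -235), 2) = Pow(-99, 2) = 9801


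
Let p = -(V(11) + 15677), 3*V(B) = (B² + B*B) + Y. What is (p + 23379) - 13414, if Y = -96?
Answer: -17282/3 ≈ -5760.7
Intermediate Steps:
V(B) = -32 + 2*B²/3 (V(B) = ((B² + B*B) - 96)/3 = ((B² + B²) - 96)/3 = (2*B² - 96)/3 = (-96 + 2*B²)/3 = -32 + 2*B²/3)
p = -47177/3 (p = -((-32 + (⅔)*11²) + 15677) = -((-32 + (⅔)*121) + 15677) = -((-32 + 242/3) + 15677) = -(146/3 + 15677) = -1*47177/3 = -47177/3 ≈ -15726.)
(p + 23379) - 13414 = (-47177/3 + 23379) - 13414 = 22960/3 - 13414 = -17282/3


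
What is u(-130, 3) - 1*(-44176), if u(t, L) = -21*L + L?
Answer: 44116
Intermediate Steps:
u(t, L) = -20*L
u(-130, 3) - 1*(-44176) = -20*3 - 1*(-44176) = -60 + 44176 = 44116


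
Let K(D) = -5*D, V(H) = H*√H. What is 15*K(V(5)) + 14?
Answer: 14 - 375*√5 ≈ -824.53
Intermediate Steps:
V(H) = H^(3/2)
15*K(V(5)) + 14 = 15*(-25*√5) + 14 = -375*√5 + 14 = 14 - 375*√5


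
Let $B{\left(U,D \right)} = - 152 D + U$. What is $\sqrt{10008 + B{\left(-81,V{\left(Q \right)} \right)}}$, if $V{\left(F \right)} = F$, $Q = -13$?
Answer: $\sqrt{11903} \approx 109.1$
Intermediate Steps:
$B{\left(U,D \right)} = U - 152 D$
$\sqrt{10008 + B{\left(-81,V{\left(Q \right)} \right)}} = \sqrt{10008 - -1895} = \sqrt{10008 + \left(-81 + 1976\right)} = \sqrt{10008 + 1895} = \sqrt{11903}$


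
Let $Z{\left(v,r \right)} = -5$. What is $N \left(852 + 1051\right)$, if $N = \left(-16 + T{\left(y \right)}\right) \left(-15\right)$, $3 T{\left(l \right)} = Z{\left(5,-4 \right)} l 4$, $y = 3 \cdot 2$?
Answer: $1598520$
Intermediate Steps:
$y = 6$
$T{\left(l \right)} = - \frac{20 l}{3}$ ($T{\left(l \right)} = \frac{- 5 l 4}{3} = \frac{\left(-20\right) l}{3} = - \frac{20 l}{3}$)
$N = 840$ ($N = \left(-16 - 40\right) \left(-15\right) = \left(-56\right) \left(-15\right) = 840$)
$N \left(852 + 1051\right) = 840 \left(852 + 1051\right) = 840 \cdot 1903 = 1598520$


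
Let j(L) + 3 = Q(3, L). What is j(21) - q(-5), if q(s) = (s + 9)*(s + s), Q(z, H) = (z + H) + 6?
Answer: 67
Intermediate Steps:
Q(z, H) = 6 + H + z (Q(z, H) = (H + z) + 6 = 6 + H + z)
q(s) = 2*s*(9 + s) (q(s) = (9 + s)*(2*s) = 2*s*(9 + s))
j(L) = 6 + L (j(L) = -3 + (6 + L + 3) = -3 + (9 + L) = 6 + L)
j(21) - q(-5) = (6 + 21) - 2*(-5)*(9 - 5) = 27 - 2*(-5)*4 = 27 - 1*(-40) = 27 + 40 = 67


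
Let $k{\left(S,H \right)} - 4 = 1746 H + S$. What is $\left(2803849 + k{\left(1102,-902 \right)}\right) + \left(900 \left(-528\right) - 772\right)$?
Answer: $754091$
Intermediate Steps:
$k{\left(S,H \right)} = 4 + S + 1746 H$ ($k{\left(S,H \right)} = 4 + \left(1746 H + S\right) = 4 + \left(S + 1746 H\right) = 4 + S + 1746 H$)
$\left(2803849 + k{\left(1102,-902 \right)}\right) + \left(900 \left(-528\right) - 772\right) = \left(2803849 + \left(4 + 1102 + 1746 \left(-902\right)\right)\right) + \left(900 \left(-528\right) - 772\right) = \left(2803849 + \left(4 + 1102 - 1574892\right)\right) - 475972 = \left(2803849 - 1573786\right) - 475972 = 1230063 - 475972 = 754091$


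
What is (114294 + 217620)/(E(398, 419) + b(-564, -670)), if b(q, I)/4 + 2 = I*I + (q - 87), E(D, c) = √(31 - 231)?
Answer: 231743699/1251871483 - 2585*I*√2/2503742966 ≈ 0.18512 - 1.4601e-6*I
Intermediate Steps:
E(D, c) = 10*I*√2 (E(D, c) = √(-200) = 10*I*√2)
b(q, I) = -356 + 4*q + 4*I² (b(q, I) = -8 + 4*(I*I + (q - 87)) = -8 + 4*(I² + (-87 + q)) = -8 + 4*(-87 + q + I²) = -8 + (-348 + 4*q + 4*I²) = -356 + 4*q + 4*I²)
(114294 + 217620)/(E(398, 419) + b(-564, -670)) = (114294 + 217620)/(10*I*√2 + (-356 + 4*(-564) + 4*(-670)²)) = 331914/(10*I*√2 + (-356 - 2256 + 4*448900)) = 331914/(10*I*√2 + (-356 - 2256 + 1795600)) = 331914/(10*I*√2 + 1792988) = 331914/(1792988 + 10*I*√2)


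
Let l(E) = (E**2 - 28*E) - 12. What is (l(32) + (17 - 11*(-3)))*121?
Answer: 20086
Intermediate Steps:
l(E) = -12 + E**2 - 28*E
(l(32) + (17 - 11*(-3)))*121 = ((-12 + 32**2 - 28*32) + (17 - 11*(-3)))*121 = ((-12 + 1024 - 896) + (17 + 33))*121 = (116 + 50)*121 = 166*121 = 20086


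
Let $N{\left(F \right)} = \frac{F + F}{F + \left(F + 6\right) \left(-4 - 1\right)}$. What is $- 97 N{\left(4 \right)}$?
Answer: $\frac{388}{23} \approx 16.87$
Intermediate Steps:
$N{\left(F \right)} = \frac{2 F}{-30 - 4 F}$ ($N{\left(F \right)} = \frac{2 F}{F + \left(6 + F\right) \left(-5\right)} = \frac{2 F}{F - \left(30 + 5 F\right)} = \frac{2 F}{-30 - 4 F}$)
$- 97 N{\left(4 \right)} = - 97 \left(\left(-1\right) 4 \frac{1}{15 + 2 \cdot 4}\right) = - 97 \left(\left(-1\right) 4 \frac{1}{15 + 8}\right) = - 97 \left(\left(-1\right) 4 \cdot \frac{1}{23}\right) = \left(-97\right) \left(- \frac{4}{23}\right) = \frac{388}{23}$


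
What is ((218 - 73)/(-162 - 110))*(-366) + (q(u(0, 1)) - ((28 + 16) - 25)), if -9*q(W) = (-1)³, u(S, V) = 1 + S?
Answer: 215695/1224 ≈ 176.22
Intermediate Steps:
q(W) = ⅑ (q(W) = -⅑*(-1)³ = -⅑*(-1) = ⅑)
((218 - 73)/(-162 - 110))*(-366) + (q(u(0, 1)) - ((28 + 16) - 25)) = ((218 - 73)/(-162 - 110))*(-366) + (⅑ - ((28 + 16) - 25)) = (145/(-272))*(-366) + (⅑ - (44 - 25)) = (145*(-1/272))*(-366) + (⅑ - 1*19) = -145/272*(-366) + (⅑ - 19) = 26535/136 - 170/9 = 215695/1224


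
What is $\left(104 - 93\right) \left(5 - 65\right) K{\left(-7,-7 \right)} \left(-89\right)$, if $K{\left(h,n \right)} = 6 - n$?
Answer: $763620$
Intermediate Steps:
$\left(104 - 93\right) \left(5 - 65\right) K{\left(-7,-7 \right)} \left(-89\right) = \left(104 - 93\right) \left(5 - 65\right) \left(6 - -7\right) \left(-89\right) = 11 \left(-60\right) \left(6 + 7\right) \left(-89\right) = \left(-660\right) 13 \left(-89\right) = \left(-8580\right) \left(-89\right) = 763620$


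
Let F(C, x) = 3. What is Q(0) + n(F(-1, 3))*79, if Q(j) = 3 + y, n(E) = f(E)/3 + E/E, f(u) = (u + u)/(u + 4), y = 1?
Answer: 739/7 ≈ 105.57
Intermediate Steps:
f(u) = 2*u/(4 + u) (f(u) = (2*u)/(4 + u) = 2*u/(4 + u))
n(E) = 1 + 2*E/(3*(4 + E)) (n(E) = (2*E/(4 + E))/3 + E/E = (2*E/(4 + E))*(1/3) + 1 = 2*E/(3*(4 + E)) + 1 = 1 + 2*E/(3*(4 + E)))
Q(j) = 4 (Q(j) = 3 + 1 = 4)
Q(0) + n(F(-1, 3))*79 = 4 + ((12 + 5*3)/(3*(4 + 3)))*79 = 4 + ((1/3)*(12 + 15)/7)*79 = 4 + ((1/3)*(1/7)*27)*79 = 4 + (9/7)*79 = 4 + 711/7 = 739/7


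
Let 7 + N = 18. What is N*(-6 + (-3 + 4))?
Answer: -55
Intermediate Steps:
N = 11 (N = -7 + 18 = 11)
N*(-6 + (-3 + 4)) = 11*(-6 + (-3 + 4)) = 11*(-6 + 1) = 11*(-5) = -55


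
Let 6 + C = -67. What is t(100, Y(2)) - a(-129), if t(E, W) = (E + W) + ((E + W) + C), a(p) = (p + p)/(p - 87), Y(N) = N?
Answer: 4673/36 ≈ 129.81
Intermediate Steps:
C = -73 (C = -6 - 67 = -73)
a(p) = 2*p/(-87 + p) (a(p) = (2*p)/(-87 + p) = 2*p/(-87 + p))
t(E, W) = -73 + 2*E + 2*W (t(E, W) = (E + W) + ((E + W) - 73) = (E + W) + (-73 + E + W) = -73 + 2*E + 2*W)
t(100, Y(2)) - a(-129) = (-73 + 2*100 + 2*2) - 2*(-129)/(-87 - 129) = (-73 + 200 + 4) - 2*(-129)/(-216) = 131 - 2*(-129)*(-1)/216 = 131 - 1*43/36 = 131 - 43/36 = 4673/36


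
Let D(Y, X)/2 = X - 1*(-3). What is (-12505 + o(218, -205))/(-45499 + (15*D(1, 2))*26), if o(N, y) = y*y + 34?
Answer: -29554/41599 ≈ -0.71045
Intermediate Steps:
D(Y, X) = 6 + 2*X (D(Y, X) = 2*(X - 1*(-3)) = 2*(X + 3) = 2*(3 + X) = 6 + 2*X)
o(N, y) = 34 + y² (o(N, y) = y² + 34 = 34 + y²)
(-12505 + o(218, -205))/(-45499 + (15*D(1, 2))*26) = (-12505 + (34 + (-205)²))/(-45499 + (15*(6 + 2*2))*26) = (-12505 + (34 + 42025))/(-45499 + (15*(6 + 4))*26) = (-12505 + 42059)/(-45499 + (15*10)*26) = 29554/(-45499 + 150*26) = 29554/(-45499 + 3900) = 29554/(-41599) = 29554*(-1/41599) = -29554/41599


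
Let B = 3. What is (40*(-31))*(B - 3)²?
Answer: 0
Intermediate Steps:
(40*(-31))*(B - 3)² = (40*(-31))*(3 - 3)² = -1240*0² = -1240*0 = 0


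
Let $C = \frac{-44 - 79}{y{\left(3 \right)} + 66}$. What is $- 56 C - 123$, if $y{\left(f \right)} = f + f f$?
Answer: $- \frac{451}{13} \approx -34.692$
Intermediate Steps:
$y{\left(f \right)} = f + f^{2}$
$C = - \frac{41}{26}$ ($C = \frac{-44 - 79}{3 \left(1 + 3\right) + 66} = - \frac{123}{3 \cdot 4 + 66} = - \frac{123}{12 + 66} = - \frac{123}{78} = \left(-123\right) \frac{1}{78} = - \frac{41}{26} \approx -1.5769$)
$- 56 C - 123 = \left(-56\right) \left(- \frac{41}{26}\right) - 123 = \frac{1148}{13} - 123 = - \frac{451}{13}$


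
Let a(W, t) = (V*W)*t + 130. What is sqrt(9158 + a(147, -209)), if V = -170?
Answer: sqrt(5232198) ≈ 2287.4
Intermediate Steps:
a(W, t) = 130 - 170*W*t (a(W, t) = (-170*W)*t + 130 = -170*W*t + 130 = 130 - 170*W*t)
sqrt(9158 + a(147, -209)) = sqrt(9158 + (130 - 170*147*(-209))) = sqrt(9158 + (130 + 5222910)) = sqrt(9158 + 5223040) = sqrt(5232198)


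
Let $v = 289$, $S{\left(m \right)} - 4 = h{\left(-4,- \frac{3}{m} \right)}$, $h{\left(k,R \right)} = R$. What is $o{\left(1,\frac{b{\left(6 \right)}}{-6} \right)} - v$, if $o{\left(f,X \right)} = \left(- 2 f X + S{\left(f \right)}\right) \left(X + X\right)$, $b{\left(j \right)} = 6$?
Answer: $-295$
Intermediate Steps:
$S{\left(m \right)} = 4 - \frac{3}{m}$
$o{\left(f,X \right)} = 2 X \left(4 - \frac{3}{f} - 2 X f\right)$ ($o{\left(f,X \right)} = \left(- 2 f X + \left(4 - \frac{3}{f}\right)\right) \left(X + X\right) = \left(- 2 X f + \left(4 - \frac{3}{f}\right)\right) 2 X = \left(4 - \frac{3}{f} - 2 X f\right) 2 X = 2 X \left(4 - \frac{3}{f} - 2 X f\right)$)
$o{\left(1,\frac{b{\left(6 \right)}}{-6} \right)} - v = \left(8 \frac{6}{-6} - \frac{6 \frac{6}{-6}}{1} - 4 \left(\frac{6}{-6}\right)^{2}\right) - 289 = \left(8 \cdot 6 \left(- \frac{1}{6}\right) - 6 \cdot 6 \left(- \frac{1}{6}\right) 1 - 4 \left(6 \left(- \frac{1}{6}\right)\right)^{2}\right) - 289 = \left(8 \left(-1\right) - \left(-6\right) 1 - 4 \left(-1\right)^{2}\right) - 289 = \left(-8 + 6 - 4 \cdot 1\right) - 289 = \left(-8 + 6 - 4\right) - 289 = -6 - 289 = -295$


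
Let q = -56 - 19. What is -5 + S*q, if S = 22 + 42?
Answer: -4805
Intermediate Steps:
q = -75
S = 64
-5 + S*q = -5 + 64*(-75) = -5 - 4800 = -4805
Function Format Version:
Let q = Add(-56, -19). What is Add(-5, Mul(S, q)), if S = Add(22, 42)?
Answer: -4805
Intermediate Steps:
q = -75
S = 64
Add(-5, Mul(S, q)) = Add(-5, Mul(64, -75)) = Add(-5, -4800) = -4805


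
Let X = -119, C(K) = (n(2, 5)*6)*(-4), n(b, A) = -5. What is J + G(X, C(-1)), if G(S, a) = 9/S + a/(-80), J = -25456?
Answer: -6058903/238 ≈ -25458.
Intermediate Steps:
C(K) = 120 (C(K) = -5*6*(-4) = -30*(-4) = 120)
G(S, a) = 9/S - a/80 (G(S, a) = 9/S + a*(-1/80) = 9/S - a/80)
J + G(X, C(-1)) = -25456 + (9/(-119) - 1/80*120) = -25456 + (9*(-1/119) - 3/2) = -25456 + (-9/119 - 3/2) = -25456 - 375/238 = -6058903/238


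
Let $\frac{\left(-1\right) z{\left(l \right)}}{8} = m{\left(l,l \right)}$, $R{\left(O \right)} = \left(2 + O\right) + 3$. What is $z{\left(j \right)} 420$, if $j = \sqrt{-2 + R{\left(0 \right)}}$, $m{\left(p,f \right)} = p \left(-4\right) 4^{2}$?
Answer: $215040 \sqrt{3} \approx 3.7246 \cdot 10^{5}$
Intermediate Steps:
$R{\left(O \right)} = 5 + O$
$m{\left(p,f \right)} = - 64 p$ ($m{\left(p,f \right)} = - 4 p 16 = - 64 p$)
$j = \sqrt{3}$ ($j = \sqrt{-2 + \left(5 + 0\right)} = \sqrt{-2 + 5} = \sqrt{3} \approx 1.732$)
$z{\left(l \right)} = 512 l$ ($z{\left(l \right)} = - 8 \left(- 64 l\right) = 512 l$)
$z{\left(j \right)} 420 = 512 \sqrt{3} \cdot 420 = 215040 \sqrt{3}$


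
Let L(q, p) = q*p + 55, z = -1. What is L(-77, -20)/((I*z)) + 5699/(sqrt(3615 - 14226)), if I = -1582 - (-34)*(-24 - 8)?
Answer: 319/534 - 5699*I*sqrt(131)/1179 ≈ 0.59738 - 55.325*I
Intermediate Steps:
I = -2670 (I = -1582 - (-34)*(-32) = -1582 - 1*1088 = -1582 - 1088 = -2670)
L(q, p) = 55 + p*q (L(q, p) = p*q + 55 = 55 + p*q)
L(-77, -20)/((I*z)) + 5699/(sqrt(3615 - 14226)) = (55 - 20*(-77))/((-2670*(-1))) + 5699/(sqrt(3615 - 14226)) = (55 + 1540)/2670 + 5699/(sqrt(-10611)) = 1595*(1/2670) + 5699/((9*I*sqrt(131))) = 319/534 + 5699*(-I*sqrt(131)/1179) = 319/534 - 5699*I*sqrt(131)/1179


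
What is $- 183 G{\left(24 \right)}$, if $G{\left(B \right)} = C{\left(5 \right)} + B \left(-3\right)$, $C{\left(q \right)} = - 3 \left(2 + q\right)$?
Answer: $17019$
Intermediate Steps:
$C{\left(q \right)} = -6 - 3 q$
$G{\left(B \right)} = -21 - 3 B$ ($G{\left(B \right)} = \left(-6 - 15\right) + B \left(-3\right) = \left(-6 - 15\right) - 3 B = -21 - 3 B$)
$- 183 G{\left(24 \right)} = - 183 \left(-21 - 72\right) = \left(-183\right) \left(-93\right) = 17019$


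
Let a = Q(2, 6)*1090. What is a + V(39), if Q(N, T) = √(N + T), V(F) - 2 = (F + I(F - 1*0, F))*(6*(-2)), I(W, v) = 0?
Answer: -466 + 2180*√2 ≈ 2617.0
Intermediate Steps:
V(F) = 2 - 12*F (V(F) = 2 + (F + 0)*(6*(-2)) = 2 + F*(-12) = 2 - 12*F)
a = 2180*√2 (a = √(2 + 6)*1090 = √8*1090 = (2*√2)*1090 = 2180*√2 ≈ 3083.0)
a + V(39) = 2180*√2 + (2 - 12*39) = 2180*√2 + (2 - 468) = 2180*√2 - 466 = -466 + 2180*√2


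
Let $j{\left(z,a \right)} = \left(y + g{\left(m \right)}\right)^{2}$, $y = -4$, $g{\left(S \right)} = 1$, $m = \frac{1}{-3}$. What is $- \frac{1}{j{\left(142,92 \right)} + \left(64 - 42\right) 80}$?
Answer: $- \frac{1}{1769} \approx -0.00056529$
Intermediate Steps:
$m = - \frac{1}{3} \approx -0.33333$
$j{\left(z,a \right)} = 9$ ($j{\left(z,a \right)} = \left(-4 + 1\right)^{2} = \left(-3\right)^{2} = 9$)
$- \frac{1}{j{\left(142,92 \right)} + \left(64 - 42\right) 80} = - \frac{1}{9 + \left(64 - 42\right) 80} = - \frac{1}{9 + 22 \cdot 80} = - \frac{1}{9 + 1760} = - \frac{1}{1769}$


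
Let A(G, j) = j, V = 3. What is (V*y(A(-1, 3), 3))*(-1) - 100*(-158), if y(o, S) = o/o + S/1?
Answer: 15788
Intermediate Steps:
y(o, S) = 1 + S (y(o, S) = 1 + S*1 = 1 + S)
(V*y(A(-1, 3), 3))*(-1) - 100*(-158) = (3*(1 + 3))*(-1) - 100*(-158) = (3*4)*(-1) + 15800 = 12*(-1) + 15800 = -12 + 15800 = 15788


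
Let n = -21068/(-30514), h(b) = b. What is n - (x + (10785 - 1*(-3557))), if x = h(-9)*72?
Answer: -208918824/15257 ≈ -13693.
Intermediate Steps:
x = -648 (x = -9*72 = -648)
n = 10534/15257 (n = -21068*(-1/30514) = 10534/15257 ≈ 0.69044)
n - (x + (10785 - 1*(-3557))) = 10534/15257 - (-648 + (10785 - 1*(-3557))) = 10534/15257 - (-648 + (10785 + 3557)) = 10534/15257 - (-648 + 14342) = 10534/15257 - 1*13694 = 10534/15257 - 13694 = -208918824/15257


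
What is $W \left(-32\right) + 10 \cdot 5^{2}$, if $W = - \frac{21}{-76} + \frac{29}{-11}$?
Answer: $\frac{68034}{209} \approx 325.52$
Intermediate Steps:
$W = - \frac{1973}{836}$ ($W = \left(-21\right) \left(- \frac{1}{76}\right) + 29 \left(- \frac{1}{11}\right) = \frac{21}{76} - \frac{29}{11} = - \frac{1973}{836} \approx -2.36$)
$W \left(-32\right) + 10 \cdot 5^{2} = \left(- \frac{1973}{836}\right) \left(-32\right) + 10 \cdot 5^{2} = \frac{15784}{209} + 10 \cdot 25 = \frac{15784}{209} + 250 = \frac{68034}{209}$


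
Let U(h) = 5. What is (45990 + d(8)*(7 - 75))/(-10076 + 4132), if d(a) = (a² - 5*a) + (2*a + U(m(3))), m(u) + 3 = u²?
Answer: -21465/2972 ≈ -7.2224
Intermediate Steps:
m(u) = -3 + u²
d(a) = 5 + a² - 3*a (d(a) = (a² - 5*a) + (2*a + 5) = (a² - 5*a) + (5 + 2*a) = 5 + a² - 3*a)
(45990 + d(8)*(7 - 75))/(-10076 + 4132) = (45990 + (5 + 8² - 3*8)*(7 - 75))/(-10076 + 4132) = (45990 + (5 + 64 - 24)*(-68))/(-5944) = (45990 + 45*(-68))*(-1/5944) = (45990 - 3060)*(-1/5944) = 42930*(-1/5944) = -21465/2972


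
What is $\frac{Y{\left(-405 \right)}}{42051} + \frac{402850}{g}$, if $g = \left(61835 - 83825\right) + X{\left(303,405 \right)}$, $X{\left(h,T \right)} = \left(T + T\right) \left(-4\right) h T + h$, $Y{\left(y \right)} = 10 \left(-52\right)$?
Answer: $- \frac{24855750510}{1857805176293} \approx -0.013379$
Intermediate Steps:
$Y{\left(y \right)} = -520$
$X{\left(h,T \right)} = h - 8 h T^{2}$ ($X{\left(h,T \right)} = 2 T \left(-4\right) h T + h = - 8 T h T + h = - 8 h T^{2} + h = h - 8 h T^{2}$)
$g = -397618287$ ($g = \left(61835 - 83825\right) + 303 \left(1 - 8 \cdot 405^{2}\right) = -21990 + 303 \left(1 - 1312200\right) = -21990 + 303 \left(-1312199\right) = -21990 - 397596297 = -397618287$)
$\frac{Y{\left(-405 \right)}}{42051} + \frac{402850}{g} = - \frac{520}{42051} + \frac{402850}{-397618287} = \left(-520\right) \frac{1}{42051} + 402850 \left(- \frac{1}{397618287}\right) = - \frac{520}{42051} - \frac{402850}{397618287} = - \frac{24855750510}{1857805176293}$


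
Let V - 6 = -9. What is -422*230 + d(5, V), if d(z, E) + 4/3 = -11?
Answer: -291217/3 ≈ -97072.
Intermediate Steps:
V = -3 (V = 6 - 9 = -3)
d(z, E) = -37/3 (d(z, E) = -4/3 - 11 = -37/3)
-422*230 + d(5, V) = -422*230 - 37/3 = -97060 - 37/3 = -291217/3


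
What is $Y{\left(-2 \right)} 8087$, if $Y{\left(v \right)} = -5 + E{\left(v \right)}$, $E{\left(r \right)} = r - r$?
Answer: $-40435$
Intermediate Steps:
$E{\left(r \right)} = 0$
$Y{\left(v \right)} = -5$ ($Y{\left(v \right)} = -5 + 0 = -5$)
$Y{\left(-2 \right)} 8087 = \left(-5\right) 8087 = -40435$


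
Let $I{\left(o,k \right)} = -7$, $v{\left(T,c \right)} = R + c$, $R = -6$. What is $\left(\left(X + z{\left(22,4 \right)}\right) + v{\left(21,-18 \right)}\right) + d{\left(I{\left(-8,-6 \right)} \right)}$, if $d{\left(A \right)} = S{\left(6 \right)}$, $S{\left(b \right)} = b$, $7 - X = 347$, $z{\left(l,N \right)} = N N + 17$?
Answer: $-325$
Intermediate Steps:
$z{\left(l,N \right)} = 17 + N^{2}$ ($z{\left(l,N \right)} = N^{2} + 17 = 17 + N^{2}$)
$v{\left(T,c \right)} = -6 + c$
$X = -340$ ($X = 7 - 347 = -340$)
$d{\left(A \right)} = 6$
$\left(\left(X + z{\left(22,4 \right)}\right) + v{\left(21,-18 \right)}\right) + d{\left(I{\left(-8,-6 \right)} \right)} = \left(\left(-340 + \left(17 + 4^{2}\right)\right) - 24\right) + 6 = \left(\left(-340 + \left(17 + 16\right)\right) - 24\right) + 6 = \left(\left(-340 + 33\right) - 24\right) + 6 = \left(-307 - 24\right) + 6 = -331 + 6 = -325$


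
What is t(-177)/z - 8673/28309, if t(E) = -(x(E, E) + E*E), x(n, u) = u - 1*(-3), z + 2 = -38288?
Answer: 109975545/216790322 ≈ 0.50729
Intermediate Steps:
z = -38290 (z = -2 - 38288 = -38290)
x(n, u) = 3 + u (x(n, u) = u + 3 = 3 + u)
t(E) = -3 - E - E² (t(E) = -((3 + E) + E*E) = -((3 + E) + E²) = -(3 + E + E²) = -3 - E - E²)
t(-177)/z - 8673/28309 = (-3 - 1*(-177) - 1*(-177)²)/(-38290) - 8673/28309 = (-3 + 177 - 1*31329)*(-1/38290) - 8673*1/28309 = (-3 + 177 - 31329)*(-1/38290) - 8673/28309 = -31155*(-1/38290) - 8673/28309 = 6231/7658 - 8673/28309 = 109975545/216790322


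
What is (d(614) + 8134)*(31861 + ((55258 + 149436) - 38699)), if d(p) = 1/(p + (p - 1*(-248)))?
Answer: 65983794360/41 ≈ 1.6094e+9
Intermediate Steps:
d(p) = 1/(248 + 2*p) (d(p) = 1/(p + (p + 248)) = 1/(p + (248 + p)) = 1/(248 + 2*p))
(d(614) + 8134)*(31861 + ((55258 + 149436) - 38699)) = (1/(2*(124 + 614)) + 8134)*(31861 + ((55258 + 149436) - 38699)) = ((½)/738 + 8134)*(31861 + (204694 - 38699)) = ((½)*(1/738) + 8134)*(31861 + 165995) = (1/1476 + 8134)*197856 = (12005785/1476)*197856 = 65983794360/41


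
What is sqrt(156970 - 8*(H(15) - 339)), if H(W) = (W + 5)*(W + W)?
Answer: sqrt(154882) ≈ 393.55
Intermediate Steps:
H(W) = 2*W*(5 + W) (H(W) = (5 + W)*(2*W) = 2*W*(5 + W))
sqrt(156970 - 8*(H(15) - 339)) = sqrt(156970 - 8*(2*15*(5 + 15) - 339)) = sqrt(156970 - 8*(2*15*20 - 339)) = sqrt(156970 - 8*(600 - 339)) = sqrt(156970 - 8*261) = sqrt(156970 - 2088) = sqrt(154882)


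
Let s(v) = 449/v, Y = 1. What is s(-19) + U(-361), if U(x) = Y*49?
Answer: 482/19 ≈ 25.368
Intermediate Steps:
U(x) = 49 (U(x) = 1*49 = 49)
s(-19) + U(-361) = 449/(-19) + 49 = 449*(-1/19) + 49 = -449/19 + 49 = 482/19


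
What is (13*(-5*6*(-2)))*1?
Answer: 780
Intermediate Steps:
(13*(-5*6*(-2)))*1 = (13*(-30*(-2)))*1 = (13*60)*1 = 780*1 = 780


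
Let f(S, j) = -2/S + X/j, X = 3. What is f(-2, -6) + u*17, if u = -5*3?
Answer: -509/2 ≈ -254.50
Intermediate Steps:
u = -15
f(S, j) = -2/S + 3/j
f(-2, -6) + u*17 = (-2/(-2) + 3/(-6)) - 15*17 = (-2*(-½) + 3*(-⅙)) - 255 = (1 - ½) - 255 = ½ - 255 = -509/2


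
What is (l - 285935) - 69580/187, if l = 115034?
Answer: -32028067/187 ≈ -1.7127e+5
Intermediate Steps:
(l - 285935) - 69580/187 = (115034 - 285935) - 69580/187 = -170901 - 69580*1/187 = -170901 - 69580/187 = -32028067/187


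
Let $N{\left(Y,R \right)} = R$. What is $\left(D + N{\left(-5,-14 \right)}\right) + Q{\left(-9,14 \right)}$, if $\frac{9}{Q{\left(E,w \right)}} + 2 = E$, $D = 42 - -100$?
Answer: $\frac{1399}{11} \approx 127.18$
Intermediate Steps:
$D = 142$ ($D = 42 + 100 = 142$)
$Q{\left(E,w \right)} = \frac{9}{-2 + E}$
$\left(D + N{\left(-5,-14 \right)}\right) + Q{\left(-9,14 \right)} = \left(142 - 14\right) + \frac{9}{-2 - 9} = 128 + \frac{9}{-11} = 128 + 9 \left(- \frac{1}{11}\right) = 128 - \frac{9}{11} = \frac{1399}{11}$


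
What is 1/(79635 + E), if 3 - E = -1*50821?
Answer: 1/130459 ≈ 7.6653e-6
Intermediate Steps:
E = 50824 (E = 3 - (-1)*50821 = 3 - 1*(-50821) = 3 + 50821 = 50824)
1/(79635 + E) = 1/(79635 + 50824) = 1/130459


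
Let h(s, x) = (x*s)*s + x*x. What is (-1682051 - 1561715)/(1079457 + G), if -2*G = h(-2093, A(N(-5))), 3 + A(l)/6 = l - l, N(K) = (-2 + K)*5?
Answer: -1621883/20252568 ≈ -0.080083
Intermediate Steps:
N(K) = -10 + 5*K
A(l) = -18 (A(l) = -18 + 6*(l - l) = -18 + 6*0 = -18 + 0 = -18)
h(s, x) = x**2 + x*s**2 (h(s, x) = (s*x)*s + x**2 = x*s**2 + x**2 = x**2 + x*s**2)
G = 39425679 (G = -(-9)*(-18 + (-2093)**2) = -(-9)*(-18 + 4380649) = -(-9)*4380631 = -1/2*(-78851358) = 39425679)
(-1682051 - 1561715)/(1079457 + G) = (-1682051 - 1561715)/(1079457 + 39425679) = -3243766/40505136 = -3243766*1/40505136 = -1621883/20252568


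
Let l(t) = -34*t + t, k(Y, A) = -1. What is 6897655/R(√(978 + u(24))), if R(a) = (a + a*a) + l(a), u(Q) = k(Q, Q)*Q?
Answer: -1379531/14 - 11036248*√106/1113 ≈ -2.0063e+5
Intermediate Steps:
u(Q) = -Q
l(t) = -33*t
R(a) = a² - 32*a (R(a) = (a + a*a) - 33*a = (a + a²) - 33*a = a² - 32*a)
6897655/R(√(978 + u(24))) = 6897655/((√(978 - 1*24)*(-32 + √(978 - 1*24)))) = 6897655/((√(978 - 24)*(-32 + √(978 - 24)))) = 6897655/((√954*(-32 + √954))) = 6897655/(((3*√106)*(-32 + 3*√106))) = 6897655/((3*√106*(-32 + 3*√106))) = 6897655*(√106/(318*(-32 + 3*√106))) = 6897655*√106/(318*(-32 + 3*√106))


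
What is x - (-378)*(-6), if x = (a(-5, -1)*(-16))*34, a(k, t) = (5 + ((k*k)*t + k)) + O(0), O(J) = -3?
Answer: 12964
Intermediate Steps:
a(k, t) = 2 + k + t*k² (a(k, t) = (5 + ((k*k)*t + k)) - 3 = (5 + (k²*t + k)) - 3 = (5 + (t*k² + k)) - 3 = (5 + (k + t*k²)) - 3 = (5 + k + t*k²) - 3 = 2 + k + t*k²)
x = 15232 (x = ((2 - 5 - 1*(-5)²)*(-16))*34 = ((2 - 5 - 1*25)*(-16))*34 = ((2 - 5 - 25)*(-16))*34 = -28*(-16)*34 = 448*34 = 15232)
x - (-378)*(-6) = 15232 - (-378)*(-6) = 15232 - 1*2268 = 15232 - 2268 = 12964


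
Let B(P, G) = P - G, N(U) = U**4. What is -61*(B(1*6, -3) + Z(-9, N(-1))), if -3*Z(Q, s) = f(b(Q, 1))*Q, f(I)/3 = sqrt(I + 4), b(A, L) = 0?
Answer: -1647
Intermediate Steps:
f(I) = 3*sqrt(4 + I) (f(I) = 3*sqrt(I + 4) = 3*sqrt(4 + I))
Z(Q, s) = -2*Q (Z(Q, s) = -3*sqrt(4 + 0)*Q/3 = -3*sqrt(4)*Q/3 = -3*2*Q/3 = -2*Q)
-61*(B(1*6, -3) + Z(-9, N(-1))) = -61*((1*6 - 1*(-3)) - 2*(-9)) = -61*((6 + 3) + 18) = -61*(9 + 18) = -61*27 = -1647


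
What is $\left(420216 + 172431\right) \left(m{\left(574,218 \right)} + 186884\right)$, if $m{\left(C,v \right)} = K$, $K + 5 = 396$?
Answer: $110987966925$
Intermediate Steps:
$K = 391$ ($K = -5 + 396 = 391$)
$m{\left(C,v \right)} = 391$
$\left(420216 + 172431\right) \left(m{\left(574,218 \right)} + 186884\right) = \left(420216 + 172431\right) \left(391 + 186884\right) = 592647 \cdot 187275 = 110987966925$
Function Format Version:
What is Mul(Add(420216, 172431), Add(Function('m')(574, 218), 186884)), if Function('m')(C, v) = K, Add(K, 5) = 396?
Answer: 110987966925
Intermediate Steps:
K = 391 (K = Add(-5, 396) = 391)
Function('m')(C, v) = 391
Mul(Add(420216, 172431), Add(Function('m')(574, 218), 186884)) = Mul(Add(420216, 172431), Add(391, 186884)) = Mul(592647, 187275) = 110987966925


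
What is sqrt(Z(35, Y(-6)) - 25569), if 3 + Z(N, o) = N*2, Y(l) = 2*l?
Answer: I*sqrt(25502) ≈ 159.69*I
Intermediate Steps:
Z(N, o) = -3 + 2*N (Z(N, o) = -3 + N*2 = -3 + 2*N)
sqrt(Z(35, Y(-6)) - 25569) = sqrt((-3 + 2*35) - 25569) = sqrt((-3 + 70) - 25569) = sqrt(67 - 25569) = sqrt(-25502) = I*sqrt(25502)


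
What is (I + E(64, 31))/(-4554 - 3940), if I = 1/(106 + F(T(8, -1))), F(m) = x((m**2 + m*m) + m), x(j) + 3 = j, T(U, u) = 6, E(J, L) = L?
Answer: -2806/768707 ≈ -0.0036503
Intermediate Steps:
x(j) = -3 + j
F(m) = -3 + m + 2*m**2 (F(m) = -3 + ((m**2 + m*m) + m) = -3 + ((m**2 + m**2) + m) = -3 + (2*m**2 + m) = -3 + (m + 2*m**2) = -3 + m + 2*m**2)
I = 1/181 (I = 1/(106 + (-3 + 6*(1 + 2*6))) = 1/(106 + (-3 + 6*(1 + 12))) = 1/(106 + (-3 + 6*13)) = 1/(106 + (-3 + 78)) = 1/(106 + 75) = 1/181 ≈ 0.0055249)
(I + E(64, 31))/(-4554 - 3940) = (1/181 + 31)/(-4554 - 3940) = (5612/181)/(-8494) = (5612/181)*(-1/8494) = -2806/768707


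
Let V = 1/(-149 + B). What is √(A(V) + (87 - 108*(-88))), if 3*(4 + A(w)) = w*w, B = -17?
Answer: √2377614351/498 ≈ 97.913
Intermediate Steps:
V = -1/166 (V = 1/(-149 - 17) = 1/(-166) = -1/166 ≈ -0.0060241)
A(w) = -4 + w²/3 (A(w) = -4 + (w*w)/3 = -4 + w²/3)
√(A(V) + (87 - 108*(-88))) = √((-4 + (-1/166)²/3) + (87 - 108*(-88))) = √((-4 + (⅓)*(1/27556)) + (87 + 9504)) = √((-4 + 1/82668) + 9591) = √(-330671/82668 + 9591) = √(792538117/82668) = √2377614351/498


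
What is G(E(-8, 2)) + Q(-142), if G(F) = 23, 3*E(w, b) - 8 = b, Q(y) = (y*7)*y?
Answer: 141171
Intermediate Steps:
Q(y) = 7*y**2 (Q(y) = (7*y)*y = 7*y**2)
E(w, b) = 8/3 + b/3
G(E(-8, 2)) + Q(-142) = 23 + 7*(-142)**2 = 23 + 7*20164 = 23 + 141148 = 141171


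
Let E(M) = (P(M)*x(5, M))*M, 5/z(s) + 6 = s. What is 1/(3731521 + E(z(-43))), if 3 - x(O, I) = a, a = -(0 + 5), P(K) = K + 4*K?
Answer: 2401/8959382921 ≈ 2.6799e-7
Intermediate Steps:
z(s) = 5/(-6 + s)
P(K) = 5*K
a = -5 (a = -1*5 = -5)
x(O, I) = 8 (x(O, I) = 3 - 1*(-5) = 3 + 5 = 8)
E(M) = 40*M**2 (E(M) = ((5*M)*8)*M = (40*M)*M = 40*M**2)
1/(3731521 + E(z(-43))) = 1/(3731521 + 40*(5/(-6 - 43))**2) = 1/(3731521 + 40*(5/(-49))**2) = 1/(3731521 + 40*(5*(-1/49))**2) = 1/(3731521 + 40*(-5/49)**2) = 1/(3731521 + 40*(25/2401)) = 1/(3731521 + 1000/2401) = 1/(8959382921/2401) = 2401/8959382921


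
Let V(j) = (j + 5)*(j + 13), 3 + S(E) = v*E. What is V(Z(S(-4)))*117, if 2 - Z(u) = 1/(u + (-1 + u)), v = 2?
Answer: 6558084/529 ≈ 12397.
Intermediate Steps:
S(E) = -3 + 2*E
Z(u) = 2 - 1/(-1 + 2*u) (Z(u) = 2 - 1/(u + (-1 + u)) = 2 - 1/(-1 + 2*u))
V(j) = (5 + j)*(13 + j)
V(Z(S(-4)))*117 = (65 + ((-3 + 4*(-3 + 2*(-4)))/(-1 + 2*(-3 + 2*(-4))))² + 18*((-3 + 4*(-3 + 2*(-4)))/(-1 + 2*(-3 + 2*(-4)))))*117 = (65 + ((-3 + 4*(-3 - 8))/(-1 + 2*(-3 - 8)))² + 18*((-3 + 4*(-3 - 8))/(-1 + 2*(-3 - 8))))*117 = (65 + ((-3 + 4*(-11))/(-1 + 2*(-11)))² + 18*((-3 + 4*(-11))/(-1 + 2*(-11))))*117 = (65 + ((-3 - 44)/(-1 - 22))² + 18*((-3 - 44)/(-1 - 22)))*117 = (65 + (-47/(-23))² + 18*(-47/(-23)))*117 = (65 + (-1/23*(-47))² + 18*(-1/23*(-47)))*117 = (65 + (47/23)² + 18*(47/23))*117 = (65 + 2209/529 + 846/23)*117 = (56052/529)*117 = 6558084/529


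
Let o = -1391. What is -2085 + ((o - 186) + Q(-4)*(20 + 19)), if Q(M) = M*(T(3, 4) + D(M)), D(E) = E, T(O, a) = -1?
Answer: -2882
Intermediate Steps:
Q(M) = M*(-1 + M)
-2085 + ((o - 186) + Q(-4)*(20 + 19)) = -2085 + ((-1391 - 186) + (-4*(-1 - 4))*(20 + 19)) = -2085 + (-1577 - 4*(-5)*39) = -2085 + (-1577 + 20*39) = -2085 + (-1577 + 780) = -2085 - 797 = -2882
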